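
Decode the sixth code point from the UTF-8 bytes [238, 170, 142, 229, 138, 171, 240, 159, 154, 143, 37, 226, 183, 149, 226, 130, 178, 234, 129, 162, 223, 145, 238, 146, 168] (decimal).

Offset 0: leading byte 0xEE = 11101110 → 3-byte char #1 = EE AA 8E.
Offset 3: leading byte 0xE5 = 11100101 → 3-byte char #2 = E5 8A AB.
Offset 6: leading byte 0xF0 = 11110000 → 4-byte char #3 = F0 9F 9A 8F.
Offset 10: leading byte 0x25 = 00100101 → 1-byte char #4 = 25.
Offset 11: leading byte 0xE2 = 11100010 → 3-byte char #5 = E2 B7 95.
Offset 14: leading byte 0xE2 = 11100010 → 3-byte char #6 = E2 82 B2.
Leading byte 0xE2 = 11100010 matches 1110xxxx → 3-byte sequence.
Byte 1: 0xE2 = 11100010, payload 0010 (4 bits).
Byte 2: 0x82 = 10000010 (10xxxxxx ✓), payload 000010.
Byte 3: 0xB2 = 10110010 (10xxxxxx ✓), payload 110010.
Concatenate: 0010000010110010 = 0x20B2 (16 bits → U+20B2).

U+20B2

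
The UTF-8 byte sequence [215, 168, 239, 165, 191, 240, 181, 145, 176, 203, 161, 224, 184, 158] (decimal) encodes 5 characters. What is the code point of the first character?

U+05E8

Offset 0: leading byte 0xD7 = 11010111 → 2-byte char #1 = D7 A8.
Leading byte 0xD7 = 11010111 matches 110xxxxx → 2-byte sequence.
Byte 1: 0xD7 = 11010111, payload 10111 (5 bits).
Byte 2: 0xA8 = 10101000 (10xxxxxx ✓), payload 101000.
Concatenate: 10111101000 = 0x5E8 (11 bits → U+05E8).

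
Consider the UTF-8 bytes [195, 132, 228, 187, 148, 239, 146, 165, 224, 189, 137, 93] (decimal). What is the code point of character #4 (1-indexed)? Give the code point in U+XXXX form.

Offset 0: leading byte 0xC3 = 11000011 → 2-byte char #1 = C3 84.
Offset 2: leading byte 0xE4 = 11100100 → 3-byte char #2 = E4 BB 94.
Offset 5: leading byte 0xEF = 11101111 → 3-byte char #3 = EF 92 A5.
Offset 8: leading byte 0xE0 = 11100000 → 3-byte char #4 = E0 BD 89.
Leading byte 0xE0 = 11100000 matches 1110xxxx → 3-byte sequence.
Byte 1: 0xE0 = 11100000, payload 0000 (4 bits).
Byte 2: 0xBD = 10111101 (10xxxxxx ✓), payload 111101.
Byte 3: 0x89 = 10001001 (10xxxxxx ✓), payload 001001.
Concatenate: 0000111101001001 = 0xF49 (16 bits → U+0F49).

U+0F49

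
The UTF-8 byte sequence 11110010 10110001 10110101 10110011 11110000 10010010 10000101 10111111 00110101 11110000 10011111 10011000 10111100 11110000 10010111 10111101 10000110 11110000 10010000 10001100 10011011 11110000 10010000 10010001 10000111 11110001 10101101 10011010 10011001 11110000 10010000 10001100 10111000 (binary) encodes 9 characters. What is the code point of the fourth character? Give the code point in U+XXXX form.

U+1F63C

Offset 0: leading byte 0xF2 = 11110010 → 4-byte char #1 = F2 B1 B5 B3.
Offset 4: leading byte 0xF0 = 11110000 → 4-byte char #2 = F0 92 85 BF.
Offset 8: leading byte 0x35 = 00110101 → 1-byte char #3 = 35.
Offset 9: leading byte 0xF0 = 11110000 → 4-byte char #4 = F0 9F 98 BC.
Leading byte 0xF0 = 11110000 matches 11110xxx → 4-byte sequence.
Byte 1: 0xF0 = 11110000, payload 000 (3 bits).
Byte 2: 0x9F = 10011111 (10xxxxxx ✓), payload 011111.
Byte 3: 0x98 = 10011000 (10xxxxxx ✓), payload 011000.
Byte 4: 0xBC = 10111100 (10xxxxxx ✓), payload 111100.
Concatenate: 000011111011000111100 = 0x1F63C (21 bits → U+1F63C).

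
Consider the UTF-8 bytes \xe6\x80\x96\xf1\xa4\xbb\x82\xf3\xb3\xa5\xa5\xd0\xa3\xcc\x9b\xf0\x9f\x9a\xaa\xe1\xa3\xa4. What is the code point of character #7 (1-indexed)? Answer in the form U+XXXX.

U+18E4

Offset 0: leading byte 0xE6 = 11100110 → 3-byte char #1 = E6 80 96.
Offset 3: leading byte 0xF1 = 11110001 → 4-byte char #2 = F1 A4 BB 82.
Offset 7: leading byte 0xF3 = 11110011 → 4-byte char #3 = F3 B3 A5 A5.
Offset 11: leading byte 0xD0 = 11010000 → 2-byte char #4 = D0 A3.
Offset 13: leading byte 0xCC = 11001100 → 2-byte char #5 = CC 9B.
Offset 15: leading byte 0xF0 = 11110000 → 4-byte char #6 = F0 9F 9A AA.
Offset 19: leading byte 0xE1 = 11100001 → 3-byte char #7 = E1 A3 A4.
Leading byte 0xE1 = 11100001 matches 1110xxxx → 3-byte sequence.
Byte 1: 0xE1 = 11100001, payload 0001 (4 bits).
Byte 2: 0xA3 = 10100011 (10xxxxxx ✓), payload 100011.
Byte 3: 0xA4 = 10100100 (10xxxxxx ✓), payload 100100.
Concatenate: 0001100011100100 = 0x18E4 (16 bits → U+18E4).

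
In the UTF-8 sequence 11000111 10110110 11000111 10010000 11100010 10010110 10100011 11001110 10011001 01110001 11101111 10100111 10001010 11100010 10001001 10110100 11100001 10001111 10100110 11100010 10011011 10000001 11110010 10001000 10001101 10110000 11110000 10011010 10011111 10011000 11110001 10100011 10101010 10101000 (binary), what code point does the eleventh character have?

U+1A7D8

Offset 0: leading byte 0xC7 = 11000111 → 2-byte char #1 = C7 B6.
Offset 2: leading byte 0xC7 = 11000111 → 2-byte char #2 = C7 90.
Offset 4: leading byte 0xE2 = 11100010 → 3-byte char #3 = E2 96 A3.
Offset 7: leading byte 0xCE = 11001110 → 2-byte char #4 = CE 99.
Offset 9: leading byte 0x71 = 01110001 → 1-byte char #5 = 71.
Offset 10: leading byte 0xEF = 11101111 → 3-byte char #6 = EF A7 8A.
Offset 13: leading byte 0xE2 = 11100010 → 3-byte char #7 = E2 89 B4.
Offset 16: leading byte 0xE1 = 11100001 → 3-byte char #8 = E1 8F A6.
Offset 19: leading byte 0xE2 = 11100010 → 3-byte char #9 = E2 9B 81.
Offset 22: leading byte 0xF2 = 11110010 → 4-byte char #10 = F2 88 8D B0.
Offset 26: leading byte 0xF0 = 11110000 → 4-byte char #11 = F0 9A 9F 98.
Leading byte 0xF0 = 11110000 matches 11110xxx → 4-byte sequence.
Byte 1: 0xF0 = 11110000, payload 000 (3 bits).
Byte 2: 0x9A = 10011010 (10xxxxxx ✓), payload 011010.
Byte 3: 0x9F = 10011111 (10xxxxxx ✓), payload 011111.
Byte 4: 0x98 = 10011000 (10xxxxxx ✓), payload 011000.
Concatenate: 000011010011111011000 = 0x1A7D8 (21 bits → U+1A7D8).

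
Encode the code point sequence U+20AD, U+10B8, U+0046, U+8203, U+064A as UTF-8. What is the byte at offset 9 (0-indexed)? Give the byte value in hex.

U+20AD → 3-byte form E2 82 AD at offsets 0–2.
U+10B8 → 3-byte form E1 82 B8 at offsets 3–5.
U+0046 → 1-byte form 46 at offsets 6–6.
U+8203 → 3-byte form E8 88 83 at offsets 7–9.
Offset 9 falls in char 4's range; it's byte 3 of E8 88 83 = 0x83.

0x83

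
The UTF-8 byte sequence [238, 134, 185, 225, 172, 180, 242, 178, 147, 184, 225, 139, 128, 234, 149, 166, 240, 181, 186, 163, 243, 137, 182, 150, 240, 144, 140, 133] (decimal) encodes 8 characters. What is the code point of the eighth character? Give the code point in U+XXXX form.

Offset 0: leading byte 0xEE = 11101110 → 3-byte char #1 = EE 86 B9.
Offset 3: leading byte 0xE1 = 11100001 → 3-byte char #2 = E1 AC B4.
Offset 6: leading byte 0xF2 = 11110010 → 4-byte char #3 = F2 B2 93 B8.
Offset 10: leading byte 0xE1 = 11100001 → 3-byte char #4 = E1 8B 80.
Offset 13: leading byte 0xEA = 11101010 → 3-byte char #5 = EA 95 A6.
Offset 16: leading byte 0xF0 = 11110000 → 4-byte char #6 = F0 B5 BA A3.
Offset 20: leading byte 0xF3 = 11110011 → 4-byte char #7 = F3 89 B6 96.
Offset 24: leading byte 0xF0 = 11110000 → 4-byte char #8 = F0 90 8C 85.
Leading byte 0xF0 = 11110000 matches 11110xxx → 4-byte sequence.
Byte 1: 0xF0 = 11110000, payload 000 (3 bits).
Byte 2: 0x90 = 10010000 (10xxxxxx ✓), payload 010000.
Byte 3: 0x8C = 10001100 (10xxxxxx ✓), payload 001100.
Byte 4: 0x85 = 10000101 (10xxxxxx ✓), payload 000101.
Concatenate: 000010000001100000101 = 0x10305 (21 bits → U+10305).

U+10305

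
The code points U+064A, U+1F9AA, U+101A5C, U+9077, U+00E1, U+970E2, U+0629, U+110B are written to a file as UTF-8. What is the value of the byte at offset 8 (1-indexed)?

1-indexed offset 8 is 0-indexed offset 7.
U+064A → 2-byte form D9 8A at offsets 0–1.
U+1F9AA → 4-byte form F0 9F A6 AA at offsets 2–5.
U+101A5C → 4-byte form F4 81 A9 9C at offsets 6–9.
Offset 7 falls in char 3's range; it's byte 2 of F4 81 A9 9C = 0x81.

0x81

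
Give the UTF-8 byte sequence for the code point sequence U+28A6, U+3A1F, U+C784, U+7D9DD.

E2 A2 A6 E3 A8 9F EC 9E 84 F1 BD A7 9D

U+28A6: 3-byte form → E2 A2 A6.
U+3A1F: 3-byte form → E3 A8 9F.
U+C784: 3-byte form → EC 9E 84.
U+7D9DD: 4-byte form → F1 BD A7 9D.
Concatenated (13 bytes): E2 A2 A6 E3 A8 9F EC 9E 84 F1 BD A7 9D.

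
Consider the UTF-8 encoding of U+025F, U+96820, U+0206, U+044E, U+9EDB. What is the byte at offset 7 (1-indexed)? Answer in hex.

1-indexed offset 7 is 0-indexed offset 6.
U+025F → 2-byte form C9 9F at offsets 0–1.
U+96820 → 4-byte form F2 96 A0 A0 at offsets 2–5.
U+0206 → 2-byte form C8 86 at offsets 6–7.
Offset 6 falls in char 3's range; it's byte 1 of C8 86 = 0xC8.

0xC8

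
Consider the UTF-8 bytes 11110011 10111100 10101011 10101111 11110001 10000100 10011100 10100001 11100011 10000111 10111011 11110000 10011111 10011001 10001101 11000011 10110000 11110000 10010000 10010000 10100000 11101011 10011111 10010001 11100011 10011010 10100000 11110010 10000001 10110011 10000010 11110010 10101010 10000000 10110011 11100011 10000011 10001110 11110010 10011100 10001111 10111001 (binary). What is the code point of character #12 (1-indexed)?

Offset 0: leading byte 0xF3 = 11110011 → 4-byte char #1 = F3 BC AB AF.
Offset 4: leading byte 0xF1 = 11110001 → 4-byte char #2 = F1 84 9C A1.
Offset 8: leading byte 0xE3 = 11100011 → 3-byte char #3 = E3 87 BB.
Offset 11: leading byte 0xF0 = 11110000 → 4-byte char #4 = F0 9F 99 8D.
Offset 15: leading byte 0xC3 = 11000011 → 2-byte char #5 = C3 B0.
Offset 17: leading byte 0xF0 = 11110000 → 4-byte char #6 = F0 90 90 A0.
Offset 21: leading byte 0xEB = 11101011 → 3-byte char #7 = EB 9F 91.
Offset 24: leading byte 0xE3 = 11100011 → 3-byte char #8 = E3 9A A0.
Offset 27: leading byte 0xF2 = 11110010 → 4-byte char #9 = F2 81 B3 82.
Offset 31: leading byte 0xF2 = 11110010 → 4-byte char #10 = F2 AA 80 B3.
Offset 35: leading byte 0xE3 = 11100011 → 3-byte char #11 = E3 83 8E.
Offset 38: leading byte 0xF2 = 11110010 → 4-byte char #12 = F2 9C 8F B9.
Leading byte 0xF2 = 11110010 matches 11110xxx → 4-byte sequence.
Byte 1: 0xF2 = 11110010, payload 010 (3 bits).
Byte 2: 0x9C = 10011100 (10xxxxxx ✓), payload 011100.
Byte 3: 0x8F = 10001111 (10xxxxxx ✓), payload 001111.
Byte 4: 0xB9 = 10111001 (10xxxxxx ✓), payload 111001.
Concatenate: 010011100001111111001 = 0x9C3F9 (21 bits → U+9C3F9).

U+9C3F9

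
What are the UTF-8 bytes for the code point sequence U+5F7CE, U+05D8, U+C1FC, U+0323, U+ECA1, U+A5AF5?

F1 9F 9F 8E D7 98 EC 87 BC CC A3 EE B2 A1 F2 A5 AB B5

U+5F7CE: 4-byte form → F1 9F 9F 8E.
U+05D8: 2-byte form → D7 98.
U+C1FC: 3-byte form → EC 87 BC.
U+0323: 2-byte form → CC A3.
U+ECA1: 3-byte form → EE B2 A1.
U+A5AF5: 4-byte form → F2 A5 AB B5.
Concatenated (18 bytes): F1 9F 9F 8E D7 98 EC 87 BC CC A3 EE B2 A1 F2 A5 AB B5.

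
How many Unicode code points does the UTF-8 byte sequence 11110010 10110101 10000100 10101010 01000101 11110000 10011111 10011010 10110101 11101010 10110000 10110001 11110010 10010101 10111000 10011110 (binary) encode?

Byte at offset 0: 0xF2 = 11110010 → 4-byte char (#1). Advance 4.
Byte at offset 4: 0x45 = 01000101 → 1-byte char (#2). Advance 1.
Byte at offset 5: 0xF0 = 11110000 → 4-byte char (#3). Advance 4.
Byte at offset 9: 0xEA = 11101010 → 3-byte char (#4). Advance 3.
Byte at offset 12: 0xF2 = 11110010 → 4-byte char (#5). Advance 4.
Reached end at offset 16 after 5 code points.

5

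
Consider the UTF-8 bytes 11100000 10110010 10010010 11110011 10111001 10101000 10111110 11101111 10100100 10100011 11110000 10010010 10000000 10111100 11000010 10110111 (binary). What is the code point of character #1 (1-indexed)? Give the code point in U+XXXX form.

Offset 0: leading byte 0xE0 = 11100000 → 3-byte char #1 = E0 B2 92.
Leading byte 0xE0 = 11100000 matches 1110xxxx → 3-byte sequence.
Byte 1: 0xE0 = 11100000, payload 0000 (4 bits).
Byte 2: 0xB2 = 10110010 (10xxxxxx ✓), payload 110010.
Byte 3: 0x92 = 10010010 (10xxxxxx ✓), payload 010010.
Concatenate: 0000110010010010 = 0xC92 (16 bits → U+0C92).

U+0C92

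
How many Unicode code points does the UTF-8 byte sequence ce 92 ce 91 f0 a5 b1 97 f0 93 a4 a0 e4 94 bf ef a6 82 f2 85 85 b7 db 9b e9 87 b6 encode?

Byte at offset 0: 0xCE = 11001110 → 2-byte char (#1). Advance 2.
Byte at offset 2: 0xCE = 11001110 → 2-byte char (#2). Advance 2.
Byte at offset 4: 0xF0 = 11110000 → 4-byte char (#3). Advance 4.
Byte at offset 8: 0xF0 = 11110000 → 4-byte char (#4). Advance 4.
Byte at offset 12: 0xE4 = 11100100 → 3-byte char (#5). Advance 3.
Byte at offset 15: 0xEF = 11101111 → 3-byte char (#6). Advance 3.
Byte at offset 18: 0xF2 = 11110010 → 4-byte char (#7). Advance 4.
Byte at offset 22: 0xDB = 11011011 → 2-byte char (#8). Advance 2.
Byte at offset 24: 0xE9 = 11101001 → 3-byte char (#9). Advance 3.
Reached end at offset 27 after 9 code points.

9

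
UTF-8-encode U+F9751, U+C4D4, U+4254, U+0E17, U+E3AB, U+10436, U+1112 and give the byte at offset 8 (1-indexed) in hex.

1-indexed offset 8 is 0-indexed offset 7.
U+F9751 → 4-byte form F3 B9 9D 91 at offsets 0–3.
U+C4D4 → 3-byte form EC 93 94 at offsets 4–6.
U+4254 → 3-byte form E4 89 94 at offsets 7–9.
Offset 7 falls in char 3's range; it's byte 1 of E4 89 94 = 0xE4.

0xE4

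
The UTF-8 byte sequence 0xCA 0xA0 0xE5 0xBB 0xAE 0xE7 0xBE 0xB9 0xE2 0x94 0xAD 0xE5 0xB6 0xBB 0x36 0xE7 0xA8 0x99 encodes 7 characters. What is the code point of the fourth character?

Offset 0: leading byte 0xCA = 11001010 → 2-byte char #1 = CA A0.
Offset 2: leading byte 0xE5 = 11100101 → 3-byte char #2 = E5 BB AE.
Offset 5: leading byte 0xE7 = 11100111 → 3-byte char #3 = E7 BE B9.
Offset 8: leading byte 0xE2 = 11100010 → 3-byte char #4 = E2 94 AD.
Leading byte 0xE2 = 11100010 matches 1110xxxx → 3-byte sequence.
Byte 1: 0xE2 = 11100010, payload 0010 (4 bits).
Byte 2: 0x94 = 10010100 (10xxxxxx ✓), payload 010100.
Byte 3: 0xAD = 10101101 (10xxxxxx ✓), payload 101101.
Concatenate: 0010010100101101 = 0x252D (16 bits → U+252D).

U+252D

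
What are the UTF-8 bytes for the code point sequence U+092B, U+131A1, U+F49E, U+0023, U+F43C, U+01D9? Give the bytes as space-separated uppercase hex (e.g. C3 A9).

E0 A4 AB F0 93 86 A1 EF 92 9E 23 EF 90 BC C7 99

U+092B: 3-byte form → E0 A4 AB.
U+131A1: 4-byte form → F0 93 86 A1.
U+F49E: 3-byte form → EF 92 9E.
U+0023: 1-byte form → 23.
U+F43C: 3-byte form → EF 90 BC.
U+01D9: 2-byte form → C7 99.
Concatenated (16 bytes): E0 A4 AB F0 93 86 A1 EF 92 9E 23 EF 90 BC C7 99.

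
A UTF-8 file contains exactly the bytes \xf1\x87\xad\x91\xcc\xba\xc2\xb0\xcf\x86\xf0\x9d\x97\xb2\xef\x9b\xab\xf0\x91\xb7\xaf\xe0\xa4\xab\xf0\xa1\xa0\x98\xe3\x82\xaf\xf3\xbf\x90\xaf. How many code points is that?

11

Byte at offset 0: 0xF1 = 11110001 → 4-byte char (#1). Advance 4.
Byte at offset 4: 0xCC = 11001100 → 2-byte char (#2). Advance 2.
Byte at offset 6: 0xC2 = 11000010 → 2-byte char (#3). Advance 2.
Byte at offset 8: 0xCF = 11001111 → 2-byte char (#4). Advance 2.
Byte at offset 10: 0xF0 = 11110000 → 4-byte char (#5). Advance 4.
Byte at offset 14: 0xEF = 11101111 → 3-byte char (#6). Advance 3.
Byte at offset 17: 0xF0 = 11110000 → 4-byte char (#7). Advance 4.
Byte at offset 21: 0xE0 = 11100000 → 3-byte char (#8). Advance 3.
Byte at offset 24: 0xF0 = 11110000 → 4-byte char (#9). Advance 4.
Byte at offset 28: 0xE3 = 11100011 → 3-byte char (#10). Advance 3.
Byte at offset 31: 0xF3 = 11110011 → 4-byte char (#11). Advance 4.
Reached end at offset 35 after 11 code points.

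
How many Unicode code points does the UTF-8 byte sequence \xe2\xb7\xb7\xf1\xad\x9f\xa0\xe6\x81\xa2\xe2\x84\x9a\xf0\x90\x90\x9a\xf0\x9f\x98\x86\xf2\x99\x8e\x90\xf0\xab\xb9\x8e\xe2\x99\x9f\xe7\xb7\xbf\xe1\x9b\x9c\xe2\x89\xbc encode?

Byte at offset 0: 0xE2 = 11100010 → 3-byte char (#1). Advance 3.
Byte at offset 3: 0xF1 = 11110001 → 4-byte char (#2). Advance 4.
Byte at offset 7: 0xE6 = 11100110 → 3-byte char (#3). Advance 3.
Byte at offset 10: 0xE2 = 11100010 → 3-byte char (#4). Advance 3.
Byte at offset 13: 0xF0 = 11110000 → 4-byte char (#5). Advance 4.
Byte at offset 17: 0xF0 = 11110000 → 4-byte char (#6). Advance 4.
Byte at offset 21: 0xF2 = 11110010 → 4-byte char (#7). Advance 4.
Byte at offset 25: 0xF0 = 11110000 → 4-byte char (#8). Advance 4.
Byte at offset 29: 0xE2 = 11100010 → 3-byte char (#9). Advance 3.
Byte at offset 32: 0xE7 = 11100111 → 3-byte char (#10). Advance 3.
Byte at offset 35: 0xE1 = 11100001 → 3-byte char (#11). Advance 3.
Byte at offset 38: 0xE2 = 11100010 → 3-byte char (#12). Advance 3.
Reached end at offset 41 after 12 code points.

12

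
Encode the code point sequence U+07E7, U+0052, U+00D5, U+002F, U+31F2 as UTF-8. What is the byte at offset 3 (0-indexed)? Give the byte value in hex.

0xC3

U+07E7 → 2-byte form DF A7 at offsets 0–1.
U+0052 → 1-byte form 52 at offsets 2–2.
U+00D5 → 2-byte form C3 95 at offsets 3–4.
Offset 3 falls in char 3's range; it's byte 1 of C3 95 = 0xC3.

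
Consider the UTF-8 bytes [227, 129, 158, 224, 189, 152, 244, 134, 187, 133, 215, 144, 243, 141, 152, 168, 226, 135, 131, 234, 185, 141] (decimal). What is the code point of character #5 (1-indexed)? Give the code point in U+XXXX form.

Offset 0: leading byte 0xE3 = 11100011 → 3-byte char #1 = E3 81 9E.
Offset 3: leading byte 0xE0 = 11100000 → 3-byte char #2 = E0 BD 98.
Offset 6: leading byte 0xF4 = 11110100 → 4-byte char #3 = F4 86 BB 85.
Offset 10: leading byte 0xD7 = 11010111 → 2-byte char #4 = D7 90.
Offset 12: leading byte 0xF3 = 11110011 → 4-byte char #5 = F3 8D 98 A8.
Leading byte 0xF3 = 11110011 matches 11110xxx → 4-byte sequence.
Byte 1: 0xF3 = 11110011, payload 011 (3 bits).
Byte 2: 0x8D = 10001101 (10xxxxxx ✓), payload 001101.
Byte 3: 0x98 = 10011000 (10xxxxxx ✓), payload 011000.
Byte 4: 0xA8 = 10101000 (10xxxxxx ✓), payload 101000.
Concatenate: 011001101011000101000 = 0xCD628 (21 bits → U+CD628).

U+CD628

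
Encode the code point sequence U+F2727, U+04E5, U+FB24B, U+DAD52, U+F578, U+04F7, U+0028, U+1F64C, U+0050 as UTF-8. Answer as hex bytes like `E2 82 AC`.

F3 B2 9C A7 D3 A5 F3 BB 89 8B F3 9A B5 92 EF 95 B8 D3 B7 28 F0 9F 99 8C 50

U+F2727: 4-byte form → F3 B2 9C A7.
U+04E5: 2-byte form → D3 A5.
U+FB24B: 4-byte form → F3 BB 89 8B.
U+DAD52: 4-byte form → F3 9A B5 92.
U+F578: 3-byte form → EF 95 B8.
U+04F7: 2-byte form → D3 B7.
U+0028: 1-byte form → 28.
U+1F64C: 4-byte form → F0 9F 99 8C.
U+0050: 1-byte form → 50.
Concatenated (25 bytes): F3 B2 9C A7 D3 A5 F3 BB 89 8B F3 9A B5 92 EF 95 B8 D3 B7 28 F0 9F 99 8C 50.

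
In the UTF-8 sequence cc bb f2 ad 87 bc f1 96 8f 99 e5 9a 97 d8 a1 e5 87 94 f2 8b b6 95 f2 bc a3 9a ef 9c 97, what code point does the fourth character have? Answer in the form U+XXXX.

U+5697

Offset 0: leading byte 0xCC = 11001100 → 2-byte char #1 = CC BB.
Offset 2: leading byte 0xF2 = 11110010 → 4-byte char #2 = F2 AD 87 BC.
Offset 6: leading byte 0xF1 = 11110001 → 4-byte char #3 = F1 96 8F 99.
Offset 10: leading byte 0xE5 = 11100101 → 3-byte char #4 = E5 9A 97.
Leading byte 0xE5 = 11100101 matches 1110xxxx → 3-byte sequence.
Byte 1: 0xE5 = 11100101, payload 0101 (4 bits).
Byte 2: 0x9A = 10011010 (10xxxxxx ✓), payload 011010.
Byte 3: 0x97 = 10010111 (10xxxxxx ✓), payload 010111.
Concatenate: 0101011010010111 = 0x5697 (16 bits → U+5697).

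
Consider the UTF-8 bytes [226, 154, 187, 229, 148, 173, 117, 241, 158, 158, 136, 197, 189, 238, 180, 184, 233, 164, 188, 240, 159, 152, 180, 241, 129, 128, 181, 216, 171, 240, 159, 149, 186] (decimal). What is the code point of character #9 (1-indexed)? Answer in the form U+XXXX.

Offset 0: leading byte 0xE2 = 11100010 → 3-byte char #1 = E2 9A BB.
Offset 3: leading byte 0xE5 = 11100101 → 3-byte char #2 = E5 94 AD.
Offset 6: leading byte 0x75 = 01110101 → 1-byte char #3 = 75.
Offset 7: leading byte 0xF1 = 11110001 → 4-byte char #4 = F1 9E 9E 88.
Offset 11: leading byte 0xC5 = 11000101 → 2-byte char #5 = C5 BD.
Offset 13: leading byte 0xEE = 11101110 → 3-byte char #6 = EE B4 B8.
Offset 16: leading byte 0xE9 = 11101001 → 3-byte char #7 = E9 A4 BC.
Offset 19: leading byte 0xF0 = 11110000 → 4-byte char #8 = F0 9F 98 B4.
Offset 23: leading byte 0xF1 = 11110001 → 4-byte char #9 = F1 81 80 B5.
Leading byte 0xF1 = 11110001 matches 11110xxx → 4-byte sequence.
Byte 1: 0xF1 = 11110001, payload 001 (3 bits).
Byte 2: 0x81 = 10000001 (10xxxxxx ✓), payload 000001.
Byte 3: 0x80 = 10000000 (10xxxxxx ✓), payload 000000.
Byte 4: 0xB5 = 10110101 (10xxxxxx ✓), payload 110101.
Concatenate: 001000001000000110101 = 0x41035 (21 bits → U+41035).

U+41035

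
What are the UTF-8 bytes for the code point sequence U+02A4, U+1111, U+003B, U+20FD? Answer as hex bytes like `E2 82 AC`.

CA A4 E1 84 91 3B E2 83 BD

U+02A4: 2-byte form → CA A4.
U+1111: 3-byte form → E1 84 91.
U+003B: 1-byte form → 3B.
U+20FD: 3-byte form → E2 83 BD.
Concatenated (9 bytes): CA A4 E1 84 91 3B E2 83 BD.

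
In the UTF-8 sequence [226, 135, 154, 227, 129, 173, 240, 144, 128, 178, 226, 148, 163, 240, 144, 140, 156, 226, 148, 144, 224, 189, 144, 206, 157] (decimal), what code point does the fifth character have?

Offset 0: leading byte 0xE2 = 11100010 → 3-byte char #1 = E2 87 9A.
Offset 3: leading byte 0xE3 = 11100011 → 3-byte char #2 = E3 81 AD.
Offset 6: leading byte 0xF0 = 11110000 → 4-byte char #3 = F0 90 80 B2.
Offset 10: leading byte 0xE2 = 11100010 → 3-byte char #4 = E2 94 A3.
Offset 13: leading byte 0xF0 = 11110000 → 4-byte char #5 = F0 90 8C 9C.
Leading byte 0xF0 = 11110000 matches 11110xxx → 4-byte sequence.
Byte 1: 0xF0 = 11110000, payload 000 (3 bits).
Byte 2: 0x90 = 10010000 (10xxxxxx ✓), payload 010000.
Byte 3: 0x8C = 10001100 (10xxxxxx ✓), payload 001100.
Byte 4: 0x9C = 10011100 (10xxxxxx ✓), payload 011100.
Concatenate: 000010000001100011100 = 0x1031C (21 bits → U+1031C).

U+1031C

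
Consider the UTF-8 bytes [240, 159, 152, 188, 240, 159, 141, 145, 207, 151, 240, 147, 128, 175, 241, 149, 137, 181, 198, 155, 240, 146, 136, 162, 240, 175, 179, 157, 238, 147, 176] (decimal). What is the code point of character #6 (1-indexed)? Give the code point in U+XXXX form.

U+019B

Offset 0: leading byte 0xF0 = 11110000 → 4-byte char #1 = F0 9F 98 BC.
Offset 4: leading byte 0xF0 = 11110000 → 4-byte char #2 = F0 9F 8D 91.
Offset 8: leading byte 0xCF = 11001111 → 2-byte char #3 = CF 97.
Offset 10: leading byte 0xF0 = 11110000 → 4-byte char #4 = F0 93 80 AF.
Offset 14: leading byte 0xF1 = 11110001 → 4-byte char #5 = F1 95 89 B5.
Offset 18: leading byte 0xC6 = 11000110 → 2-byte char #6 = C6 9B.
Leading byte 0xC6 = 11000110 matches 110xxxxx → 2-byte sequence.
Byte 1: 0xC6 = 11000110, payload 00110 (5 bits).
Byte 2: 0x9B = 10011011 (10xxxxxx ✓), payload 011011.
Concatenate: 00110011011 = 0x19B (11 bits → U+019B).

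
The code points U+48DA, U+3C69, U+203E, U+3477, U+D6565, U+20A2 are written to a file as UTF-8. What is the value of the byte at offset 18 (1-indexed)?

1-indexed offset 18 is 0-indexed offset 17.
U+48DA → 3-byte form E4 A3 9A at offsets 0–2.
U+3C69 → 3-byte form E3 B1 A9 at offsets 3–5.
U+203E → 3-byte form E2 80 BE at offsets 6–8.
U+3477 → 3-byte form E3 91 B7 at offsets 9–11.
U+D6565 → 4-byte form F3 96 95 A5 at offsets 12–15.
U+20A2 → 3-byte form E2 82 A2 at offsets 16–18.
Offset 17 falls in char 6's range; it's byte 2 of E2 82 A2 = 0x82.

0x82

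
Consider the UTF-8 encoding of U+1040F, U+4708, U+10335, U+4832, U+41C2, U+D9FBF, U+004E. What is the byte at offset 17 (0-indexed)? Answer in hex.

U+1040F → 4-byte form F0 90 90 8F at offsets 0–3.
U+4708 → 3-byte form E4 9C 88 at offsets 4–6.
U+10335 → 4-byte form F0 90 8C B5 at offsets 7–10.
U+4832 → 3-byte form E4 A0 B2 at offsets 11–13.
U+41C2 → 3-byte form E4 87 82 at offsets 14–16.
U+D9FBF → 4-byte form F3 99 BE BF at offsets 17–20.
Offset 17 falls in char 6's range; it's byte 1 of F3 99 BE BF = 0xF3.

0xF3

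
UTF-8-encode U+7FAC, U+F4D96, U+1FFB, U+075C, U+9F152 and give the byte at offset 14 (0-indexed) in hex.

U+7FAC → 3-byte form E7 BE AC at offsets 0–2.
U+F4D96 → 4-byte form F3 B4 B6 96 at offsets 3–6.
U+1FFB → 3-byte form E1 BF BB at offsets 7–9.
U+075C → 2-byte form DD 9C at offsets 10–11.
U+9F152 → 4-byte form F2 9F 85 92 at offsets 12–15.
Offset 14 falls in char 5's range; it's byte 3 of F2 9F 85 92 = 0x85.

0x85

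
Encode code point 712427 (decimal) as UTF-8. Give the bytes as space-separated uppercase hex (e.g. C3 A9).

F2 AD BB AB

U+ADEEB = 0xADEEB = 712427 decimal. In range U+10000–U+10FFFF → 4-byte form: 11110xxx 10xxxxxx 10xxxxxx 10xxxxxx.
Binary (21 bits): 010101101111011101011.
Split 3+6+6+6: 010 | 101101 | 111011 | 101011.
Byte 1: 11110010 = 0xF2.
Byte 2: 10101101 = 0xAD.
Byte 3: 10111011 = 0xBB.
Byte 4: 10101011 = 0xAB.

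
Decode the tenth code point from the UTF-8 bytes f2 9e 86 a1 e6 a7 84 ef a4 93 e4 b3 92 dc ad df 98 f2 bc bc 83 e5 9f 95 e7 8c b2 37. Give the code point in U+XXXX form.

Offset 0: leading byte 0xF2 = 11110010 → 4-byte char #1 = F2 9E 86 A1.
Offset 4: leading byte 0xE6 = 11100110 → 3-byte char #2 = E6 A7 84.
Offset 7: leading byte 0xEF = 11101111 → 3-byte char #3 = EF A4 93.
Offset 10: leading byte 0xE4 = 11100100 → 3-byte char #4 = E4 B3 92.
Offset 13: leading byte 0xDC = 11011100 → 2-byte char #5 = DC AD.
Offset 15: leading byte 0xDF = 11011111 → 2-byte char #6 = DF 98.
Offset 17: leading byte 0xF2 = 11110010 → 4-byte char #7 = F2 BC BC 83.
Offset 21: leading byte 0xE5 = 11100101 → 3-byte char #8 = E5 9F 95.
Offset 24: leading byte 0xE7 = 11100111 → 3-byte char #9 = E7 8C B2.
Offset 27: leading byte 0x37 = 00110111 → 1-byte char #10 = 37.
Leading byte 0x37 = 00110111 matches 0xxxxxxx → 1-byte sequence.
Byte 1: 0x37 = 00110111, payload 0110111 (7 bits).
Concatenate: 0110111 = 0x37 (7 bits → U+0037).

U+0037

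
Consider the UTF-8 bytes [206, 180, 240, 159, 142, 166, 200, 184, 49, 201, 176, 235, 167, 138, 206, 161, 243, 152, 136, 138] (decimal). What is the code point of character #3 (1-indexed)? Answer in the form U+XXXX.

U+0238

Offset 0: leading byte 0xCE = 11001110 → 2-byte char #1 = CE B4.
Offset 2: leading byte 0xF0 = 11110000 → 4-byte char #2 = F0 9F 8E A6.
Offset 6: leading byte 0xC8 = 11001000 → 2-byte char #3 = C8 B8.
Leading byte 0xC8 = 11001000 matches 110xxxxx → 2-byte sequence.
Byte 1: 0xC8 = 11001000, payload 01000 (5 bits).
Byte 2: 0xB8 = 10111000 (10xxxxxx ✓), payload 111000.
Concatenate: 01000111000 = 0x238 (11 bits → U+0238).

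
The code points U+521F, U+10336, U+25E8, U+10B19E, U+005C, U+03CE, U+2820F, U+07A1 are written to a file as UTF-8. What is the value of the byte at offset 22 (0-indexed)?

U+521F → 3-byte form E5 88 9F at offsets 0–2.
U+10336 → 4-byte form F0 90 8C B6 at offsets 3–6.
U+25E8 → 3-byte form E2 97 A8 at offsets 7–9.
U+10B19E → 4-byte form F4 8B 86 9E at offsets 10–13.
U+005C → 1-byte form 5C at offsets 14–14.
U+03CE → 2-byte form CF 8E at offsets 15–16.
U+2820F → 4-byte form F0 A8 88 8F at offsets 17–20.
U+07A1 → 2-byte form DE A1 at offsets 21–22.
Offset 22 falls in char 8's range; it's byte 2 of DE A1 = 0xA1.

0xA1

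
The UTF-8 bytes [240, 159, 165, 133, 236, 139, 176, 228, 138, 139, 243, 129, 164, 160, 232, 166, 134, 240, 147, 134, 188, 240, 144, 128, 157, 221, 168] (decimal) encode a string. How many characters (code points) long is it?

Byte at offset 0: 0xF0 = 11110000 → 4-byte char (#1). Advance 4.
Byte at offset 4: 0xEC = 11101100 → 3-byte char (#2). Advance 3.
Byte at offset 7: 0xE4 = 11100100 → 3-byte char (#3). Advance 3.
Byte at offset 10: 0xF3 = 11110011 → 4-byte char (#4). Advance 4.
Byte at offset 14: 0xE8 = 11101000 → 3-byte char (#5). Advance 3.
Byte at offset 17: 0xF0 = 11110000 → 4-byte char (#6). Advance 4.
Byte at offset 21: 0xF0 = 11110000 → 4-byte char (#7). Advance 4.
Byte at offset 25: 0xDD = 11011101 → 2-byte char (#8). Advance 2.
Reached end at offset 27 after 8 code points.

8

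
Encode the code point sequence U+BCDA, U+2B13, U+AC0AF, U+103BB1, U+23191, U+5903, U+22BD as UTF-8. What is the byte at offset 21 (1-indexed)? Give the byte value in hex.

0x83

1-indexed offset 21 is 0-indexed offset 20.
U+BCDA → 3-byte form EB B3 9A at offsets 0–2.
U+2B13 → 3-byte form E2 AC 93 at offsets 3–5.
U+AC0AF → 4-byte form F2 AC 82 AF at offsets 6–9.
U+103BB1 → 4-byte form F4 83 AE B1 at offsets 10–13.
U+23191 → 4-byte form F0 A3 86 91 at offsets 14–17.
U+5903 → 3-byte form E5 A4 83 at offsets 18–20.
Offset 20 falls in char 6's range; it's byte 3 of E5 A4 83 = 0x83.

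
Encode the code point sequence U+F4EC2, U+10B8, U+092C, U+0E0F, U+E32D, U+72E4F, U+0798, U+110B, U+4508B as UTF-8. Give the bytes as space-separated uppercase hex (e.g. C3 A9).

F3 B4 BB 82 E1 82 B8 E0 A4 AC E0 B8 8F EE 8C AD F1 B2 B9 8F DE 98 E1 84 8B F1 85 82 8B

U+F4EC2: 4-byte form → F3 B4 BB 82.
U+10B8: 3-byte form → E1 82 B8.
U+092C: 3-byte form → E0 A4 AC.
U+0E0F: 3-byte form → E0 B8 8F.
U+E32D: 3-byte form → EE 8C AD.
U+72E4F: 4-byte form → F1 B2 B9 8F.
U+0798: 2-byte form → DE 98.
U+110B: 3-byte form → E1 84 8B.
U+4508B: 4-byte form → F1 85 82 8B.
Concatenated (29 bytes): F3 B4 BB 82 E1 82 B8 E0 A4 AC E0 B8 8F EE 8C AD F1 B2 B9 8F DE 98 E1 84 8B F1 85 82 8B.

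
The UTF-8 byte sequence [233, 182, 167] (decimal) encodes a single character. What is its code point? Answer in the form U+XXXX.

U+9DA7

Leading byte 0xE9 = 11101001 matches 1110xxxx → 3-byte sequence.
Byte 1: 0xE9 = 11101001, payload 1001 (4 bits).
Byte 2: 0xB6 = 10110110 (10xxxxxx ✓), payload 110110.
Byte 3: 0xA7 = 10100111 (10xxxxxx ✓), payload 100111.
Concatenate: 1001110110100111 = 0x9DA7 (16 bits → U+9DA7).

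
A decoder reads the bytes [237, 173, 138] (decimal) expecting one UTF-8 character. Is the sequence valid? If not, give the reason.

Structurally a 3-byte sequence; payload = 0xDB4A.
But 0xDB4A is in U+D800–U+DFFF, the surrogate range. Surrogates are not Unicode scalar values and are forbidden in UTF-8.

invalid (encodes a surrogate (U+D800–U+DFFF))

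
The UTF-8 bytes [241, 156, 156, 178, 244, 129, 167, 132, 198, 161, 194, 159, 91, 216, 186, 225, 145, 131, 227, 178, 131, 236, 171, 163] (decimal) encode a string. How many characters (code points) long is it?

Byte at offset 0: 0xF1 = 11110001 → 4-byte char (#1). Advance 4.
Byte at offset 4: 0xF4 = 11110100 → 4-byte char (#2). Advance 4.
Byte at offset 8: 0xC6 = 11000110 → 2-byte char (#3). Advance 2.
Byte at offset 10: 0xC2 = 11000010 → 2-byte char (#4). Advance 2.
Byte at offset 12: 0x5B = 01011011 → 1-byte char (#5). Advance 1.
Byte at offset 13: 0xD8 = 11011000 → 2-byte char (#6). Advance 2.
Byte at offset 15: 0xE1 = 11100001 → 3-byte char (#7). Advance 3.
Byte at offset 18: 0xE3 = 11100011 → 3-byte char (#8). Advance 3.
Byte at offset 21: 0xEC = 11101100 → 3-byte char (#9). Advance 3.
Reached end at offset 24 after 9 code points.

9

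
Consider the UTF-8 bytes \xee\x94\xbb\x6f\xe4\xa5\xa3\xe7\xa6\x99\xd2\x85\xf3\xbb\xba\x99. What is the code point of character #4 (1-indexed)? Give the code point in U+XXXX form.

Offset 0: leading byte 0xEE = 11101110 → 3-byte char #1 = EE 94 BB.
Offset 3: leading byte 0x6F = 01101111 → 1-byte char #2 = 6F.
Offset 4: leading byte 0xE4 = 11100100 → 3-byte char #3 = E4 A5 A3.
Offset 7: leading byte 0xE7 = 11100111 → 3-byte char #4 = E7 A6 99.
Leading byte 0xE7 = 11100111 matches 1110xxxx → 3-byte sequence.
Byte 1: 0xE7 = 11100111, payload 0111 (4 bits).
Byte 2: 0xA6 = 10100110 (10xxxxxx ✓), payload 100110.
Byte 3: 0x99 = 10011001 (10xxxxxx ✓), payload 011001.
Concatenate: 0111100110011001 = 0x7999 (16 bits → U+7999).

U+7999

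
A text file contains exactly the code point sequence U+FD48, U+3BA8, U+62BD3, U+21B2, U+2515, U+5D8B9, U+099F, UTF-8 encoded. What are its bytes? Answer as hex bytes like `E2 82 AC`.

EF B5 88 E3 AE A8 F1 A2 AF 93 E2 86 B2 E2 94 95 F1 9D A2 B9 E0 A6 9F

U+FD48: 3-byte form → EF B5 88.
U+3BA8: 3-byte form → E3 AE A8.
U+62BD3: 4-byte form → F1 A2 AF 93.
U+21B2: 3-byte form → E2 86 B2.
U+2515: 3-byte form → E2 94 95.
U+5D8B9: 4-byte form → F1 9D A2 B9.
U+099F: 3-byte form → E0 A6 9F.
Concatenated (23 bytes): EF B5 88 E3 AE A8 F1 A2 AF 93 E2 86 B2 E2 94 95 F1 9D A2 B9 E0 A6 9F.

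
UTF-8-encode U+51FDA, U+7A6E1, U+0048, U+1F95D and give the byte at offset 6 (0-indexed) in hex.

0x9B

U+51FDA → 4-byte form F1 91 BF 9A at offsets 0–3.
U+7A6E1 → 4-byte form F1 BA 9B A1 at offsets 4–7.
Offset 6 falls in char 2's range; it's byte 3 of F1 BA 9B A1 = 0x9B.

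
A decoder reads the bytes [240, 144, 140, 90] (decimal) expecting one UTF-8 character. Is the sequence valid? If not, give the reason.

Leading byte 0xF0 = 11110000 → 4-byte form.
Byte 4 is 0x5A = 01011010, which is not 10xxxxxx — expected a continuation byte.

invalid (non-continuation byte where continuation expected)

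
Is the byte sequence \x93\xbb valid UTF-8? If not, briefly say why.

Byte 0x93 = 10010011 has the form 10xxxxxx — a continuation byte — but there is no preceding leading byte.

invalid (continuation byte with no leading byte)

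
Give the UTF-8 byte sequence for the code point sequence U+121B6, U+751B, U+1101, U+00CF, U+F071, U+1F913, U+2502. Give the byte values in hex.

U+121B6: 4-byte form → F0 92 86 B6.
U+751B: 3-byte form → E7 94 9B.
U+1101: 3-byte form → E1 84 81.
U+00CF: 2-byte form → C3 8F.
U+F071: 3-byte form → EF 81 B1.
U+1F913: 4-byte form → F0 9F A4 93.
U+2502: 3-byte form → E2 94 82.
Concatenated (22 bytes): F0 92 86 B6 E7 94 9B E1 84 81 C3 8F EF 81 B1 F0 9F A4 93 E2 94 82.

F0 92 86 B6 E7 94 9B E1 84 81 C3 8F EF 81 B1 F0 9F A4 93 E2 94 82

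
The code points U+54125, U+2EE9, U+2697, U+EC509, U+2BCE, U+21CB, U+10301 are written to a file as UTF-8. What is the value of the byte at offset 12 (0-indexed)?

0x94

U+54125 → 4-byte form F1 94 84 A5 at offsets 0–3.
U+2EE9 → 3-byte form E2 BB A9 at offsets 4–6.
U+2697 → 3-byte form E2 9A 97 at offsets 7–9.
U+EC509 → 4-byte form F3 AC 94 89 at offsets 10–13.
Offset 12 falls in char 4's range; it's byte 3 of F3 AC 94 89 = 0x94.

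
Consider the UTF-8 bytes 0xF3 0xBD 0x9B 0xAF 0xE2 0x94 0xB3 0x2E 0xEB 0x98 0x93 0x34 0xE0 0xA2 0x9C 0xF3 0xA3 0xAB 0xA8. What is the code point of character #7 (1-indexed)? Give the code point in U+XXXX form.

Offset 0: leading byte 0xF3 = 11110011 → 4-byte char #1 = F3 BD 9B AF.
Offset 4: leading byte 0xE2 = 11100010 → 3-byte char #2 = E2 94 B3.
Offset 7: leading byte 0x2E = 00101110 → 1-byte char #3 = 2E.
Offset 8: leading byte 0xEB = 11101011 → 3-byte char #4 = EB 98 93.
Offset 11: leading byte 0x34 = 00110100 → 1-byte char #5 = 34.
Offset 12: leading byte 0xE0 = 11100000 → 3-byte char #6 = E0 A2 9C.
Offset 15: leading byte 0xF3 = 11110011 → 4-byte char #7 = F3 A3 AB A8.
Leading byte 0xF3 = 11110011 matches 11110xxx → 4-byte sequence.
Byte 1: 0xF3 = 11110011, payload 011 (3 bits).
Byte 2: 0xA3 = 10100011 (10xxxxxx ✓), payload 100011.
Byte 3: 0xAB = 10101011 (10xxxxxx ✓), payload 101011.
Byte 4: 0xA8 = 10101000 (10xxxxxx ✓), payload 101000.
Concatenate: 011100011101011101000 = 0xE3AE8 (21 bits → U+E3AE8).

U+E3AE8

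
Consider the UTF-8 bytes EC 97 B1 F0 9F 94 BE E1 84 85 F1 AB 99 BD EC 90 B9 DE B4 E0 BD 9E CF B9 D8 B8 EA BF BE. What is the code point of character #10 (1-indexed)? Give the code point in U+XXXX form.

U+AFFE

Offset 0: leading byte 0xEC = 11101100 → 3-byte char #1 = EC 97 B1.
Offset 3: leading byte 0xF0 = 11110000 → 4-byte char #2 = F0 9F 94 BE.
Offset 7: leading byte 0xE1 = 11100001 → 3-byte char #3 = E1 84 85.
Offset 10: leading byte 0xF1 = 11110001 → 4-byte char #4 = F1 AB 99 BD.
Offset 14: leading byte 0xEC = 11101100 → 3-byte char #5 = EC 90 B9.
Offset 17: leading byte 0xDE = 11011110 → 2-byte char #6 = DE B4.
Offset 19: leading byte 0xE0 = 11100000 → 3-byte char #7 = E0 BD 9E.
Offset 22: leading byte 0xCF = 11001111 → 2-byte char #8 = CF B9.
Offset 24: leading byte 0xD8 = 11011000 → 2-byte char #9 = D8 B8.
Offset 26: leading byte 0xEA = 11101010 → 3-byte char #10 = EA BF BE.
Leading byte 0xEA = 11101010 matches 1110xxxx → 3-byte sequence.
Byte 1: 0xEA = 11101010, payload 1010 (4 bits).
Byte 2: 0xBF = 10111111 (10xxxxxx ✓), payload 111111.
Byte 3: 0xBE = 10111110 (10xxxxxx ✓), payload 111110.
Concatenate: 1010111111111110 = 0xAFFE (16 bits → U+AFFE).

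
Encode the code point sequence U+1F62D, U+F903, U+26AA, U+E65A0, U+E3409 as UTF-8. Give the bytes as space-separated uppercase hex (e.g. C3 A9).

F0 9F 98 AD EF A4 83 E2 9A AA F3 A6 96 A0 F3 A3 90 89

U+1F62D: 4-byte form → F0 9F 98 AD.
U+F903: 3-byte form → EF A4 83.
U+26AA: 3-byte form → E2 9A AA.
U+E65A0: 4-byte form → F3 A6 96 A0.
U+E3409: 4-byte form → F3 A3 90 89.
Concatenated (18 bytes): F0 9F 98 AD EF A4 83 E2 9A AA F3 A6 96 A0 F3 A3 90 89.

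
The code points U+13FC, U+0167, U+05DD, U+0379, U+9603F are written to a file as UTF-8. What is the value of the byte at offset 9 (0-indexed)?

U+13FC → 3-byte form E1 8F BC at offsets 0–2.
U+0167 → 2-byte form C5 A7 at offsets 3–4.
U+05DD → 2-byte form D7 9D at offsets 5–6.
U+0379 → 2-byte form CD B9 at offsets 7–8.
U+9603F → 4-byte form F2 96 80 BF at offsets 9–12.
Offset 9 falls in char 5's range; it's byte 1 of F2 96 80 BF = 0xF2.

0xF2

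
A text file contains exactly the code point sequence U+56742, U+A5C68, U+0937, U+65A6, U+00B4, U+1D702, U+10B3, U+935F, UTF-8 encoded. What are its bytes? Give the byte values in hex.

U+56742: 4-byte form → F1 96 9D 82.
U+A5C68: 4-byte form → F2 A5 B1 A8.
U+0937: 3-byte form → E0 A4 B7.
U+65A6: 3-byte form → E6 96 A6.
U+00B4: 2-byte form → C2 B4.
U+1D702: 4-byte form → F0 9D 9C 82.
U+10B3: 3-byte form → E1 82 B3.
U+935F: 3-byte form → E9 8D 9F.
Concatenated (26 bytes): F1 96 9D 82 F2 A5 B1 A8 E0 A4 B7 E6 96 A6 C2 B4 F0 9D 9C 82 E1 82 B3 E9 8D 9F.

F1 96 9D 82 F2 A5 B1 A8 E0 A4 B7 E6 96 A6 C2 B4 F0 9D 9C 82 E1 82 B3 E9 8D 9F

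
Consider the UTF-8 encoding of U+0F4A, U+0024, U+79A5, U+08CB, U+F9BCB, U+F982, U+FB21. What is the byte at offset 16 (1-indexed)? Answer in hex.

1-indexed offset 16 is 0-indexed offset 15.
U+0F4A → 3-byte form E0 BD 8A at offsets 0–2.
U+0024 → 1-byte form 24 at offsets 3–3.
U+79A5 → 3-byte form E7 A6 A5 at offsets 4–6.
U+08CB → 3-byte form E0 A3 8B at offsets 7–9.
U+F9BCB → 4-byte form F3 B9 AF 8B at offsets 10–13.
U+F982 → 3-byte form EF A6 82 at offsets 14–16.
Offset 15 falls in char 6's range; it's byte 2 of EF A6 82 = 0xA6.

0xA6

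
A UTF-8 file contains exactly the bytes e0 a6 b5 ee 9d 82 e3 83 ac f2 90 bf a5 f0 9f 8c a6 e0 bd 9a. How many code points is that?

Byte at offset 0: 0xE0 = 11100000 → 3-byte char (#1). Advance 3.
Byte at offset 3: 0xEE = 11101110 → 3-byte char (#2). Advance 3.
Byte at offset 6: 0xE3 = 11100011 → 3-byte char (#3). Advance 3.
Byte at offset 9: 0xF2 = 11110010 → 4-byte char (#4). Advance 4.
Byte at offset 13: 0xF0 = 11110000 → 4-byte char (#5). Advance 4.
Byte at offset 17: 0xE0 = 11100000 → 3-byte char (#6). Advance 3.
Reached end at offset 20 after 6 code points.

6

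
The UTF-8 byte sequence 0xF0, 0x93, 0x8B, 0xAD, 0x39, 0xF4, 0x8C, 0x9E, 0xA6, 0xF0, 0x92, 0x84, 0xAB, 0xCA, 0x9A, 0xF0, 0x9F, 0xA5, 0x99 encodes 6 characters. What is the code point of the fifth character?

U+029A

Offset 0: leading byte 0xF0 = 11110000 → 4-byte char #1 = F0 93 8B AD.
Offset 4: leading byte 0x39 = 00111001 → 1-byte char #2 = 39.
Offset 5: leading byte 0xF4 = 11110100 → 4-byte char #3 = F4 8C 9E A6.
Offset 9: leading byte 0xF0 = 11110000 → 4-byte char #4 = F0 92 84 AB.
Offset 13: leading byte 0xCA = 11001010 → 2-byte char #5 = CA 9A.
Leading byte 0xCA = 11001010 matches 110xxxxx → 2-byte sequence.
Byte 1: 0xCA = 11001010, payload 01010 (5 bits).
Byte 2: 0x9A = 10011010 (10xxxxxx ✓), payload 011010.
Concatenate: 01010011010 = 0x29A (11 bits → U+029A).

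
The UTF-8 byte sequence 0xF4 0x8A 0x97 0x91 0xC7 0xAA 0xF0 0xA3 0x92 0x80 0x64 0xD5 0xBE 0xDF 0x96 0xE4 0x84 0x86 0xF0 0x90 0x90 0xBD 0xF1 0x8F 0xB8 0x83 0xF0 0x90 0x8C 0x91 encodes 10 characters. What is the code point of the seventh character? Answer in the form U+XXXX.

U+4106

Offset 0: leading byte 0xF4 = 11110100 → 4-byte char #1 = F4 8A 97 91.
Offset 4: leading byte 0xC7 = 11000111 → 2-byte char #2 = C7 AA.
Offset 6: leading byte 0xF0 = 11110000 → 4-byte char #3 = F0 A3 92 80.
Offset 10: leading byte 0x64 = 01100100 → 1-byte char #4 = 64.
Offset 11: leading byte 0xD5 = 11010101 → 2-byte char #5 = D5 BE.
Offset 13: leading byte 0xDF = 11011111 → 2-byte char #6 = DF 96.
Offset 15: leading byte 0xE4 = 11100100 → 3-byte char #7 = E4 84 86.
Leading byte 0xE4 = 11100100 matches 1110xxxx → 3-byte sequence.
Byte 1: 0xE4 = 11100100, payload 0100 (4 bits).
Byte 2: 0x84 = 10000100 (10xxxxxx ✓), payload 000100.
Byte 3: 0x86 = 10000110 (10xxxxxx ✓), payload 000110.
Concatenate: 0100000100000110 = 0x4106 (16 bits → U+4106).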